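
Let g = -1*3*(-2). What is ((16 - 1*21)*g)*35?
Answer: -1050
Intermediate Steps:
g = 6 (g = -3*(-2) = 6)
((16 - 1*21)*g)*35 = ((16 - 1*21)*6)*35 = ((16 - 21)*6)*35 = -5*6*35 = -30*35 = -1050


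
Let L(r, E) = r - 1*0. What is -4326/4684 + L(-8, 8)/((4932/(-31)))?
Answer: -2521775/2887686 ≈ -0.87329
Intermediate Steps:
L(r, E) = r (L(r, E) = r + 0 = r)
-4326/4684 + L(-8, 8)/((4932/(-31))) = -4326/4684 - 8/(4932/(-31)) = -4326*1/4684 - 8/(4932*(-1/31)) = -2163/2342 - 8/(-4932/31) = -2163/2342 - 8*(-31/4932) = -2163/2342 + 62/1233 = -2521775/2887686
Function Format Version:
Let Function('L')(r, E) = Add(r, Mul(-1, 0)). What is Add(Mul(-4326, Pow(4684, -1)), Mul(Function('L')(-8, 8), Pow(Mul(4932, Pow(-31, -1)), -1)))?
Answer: Rational(-2521775, 2887686) ≈ -0.87329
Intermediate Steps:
Function('L')(r, E) = r (Function('L')(r, E) = Add(r, 0) = r)
Add(Mul(-4326, Pow(4684, -1)), Mul(Function('L')(-8, 8), Pow(Mul(4932, Pow(-31, -1)), -1))) = Add(Mul(-4326, Pow(4684, -1)), Mul(-8, Pow(Mul(4932, Pow(-31, -1)), -1))) = Add(Mul(-4326, Rational(1, 4684)), Mul(-8, Pow(Mul(4932, Rational(-1, 31)), -1))) = Add(Rational(-2163, 2342), Mul(-8, Pow(Rational(-4932, 31), -1))) = Add(Rational(-2163, 2342), Mul(-8, Rational(-31, 4932))) = Add(Rational(-2163, 2342), Rational(62, 1233)) = Rational(-2521775, 2887686)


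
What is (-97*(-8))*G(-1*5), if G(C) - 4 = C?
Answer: -776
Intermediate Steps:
G(C) = 4 + C
(-97*(-8))*G(-1*5) = (-97*(-8))*(4 - 1*5) = 776*(4 - 5) = 776*(-1) = -776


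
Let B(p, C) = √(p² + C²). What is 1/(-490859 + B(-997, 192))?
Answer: -490859/240941527008 - √1030873/240941527008 ≈ -2.0415e-6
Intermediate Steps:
B(p, C) = √(C² + p²)
1/(-490859 + B(-997, 192)) = 1/(-490859 + √(192² + (-997)²)) = 1/(-490859 + √(36864 + 994009)) = 1/(-490859 + √1030873)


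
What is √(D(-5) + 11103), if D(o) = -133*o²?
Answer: √7778 ≈ 88.193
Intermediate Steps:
√(D(-5) + 11103) = √(-133*(-5)² + 11103) = √(-133*25 + 11103) = √(-3325 + 11103) = √7778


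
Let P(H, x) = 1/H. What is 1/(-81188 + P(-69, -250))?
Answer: -69/5601973 ≈ -1.2317e-5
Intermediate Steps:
1/(-81188 + P(-69, -250)) = 1/(-81188 + 1/(-69)) = 1/(-81188 - 1/69) = 1/(-5601973/69) = -69/5601973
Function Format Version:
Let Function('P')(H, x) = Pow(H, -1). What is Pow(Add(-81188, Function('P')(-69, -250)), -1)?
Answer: Rational(-69, 5601973) ≈ -1.2317e-5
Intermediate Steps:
Pow(Add(-81188, Function('P')(-69, -250)), -1) = Pow(Add(-81188, Pow(-69, -1)), -1) = Pow(Add(-81188, Rational(-1, 69)), -1) = Pow(Rational(-5601973, 69), -1) = Rational(-69, 5601973)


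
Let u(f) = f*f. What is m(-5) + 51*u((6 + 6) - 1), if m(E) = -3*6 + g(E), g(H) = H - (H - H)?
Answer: 6148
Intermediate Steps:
g(H) = H (g(H) = H - 1*0 = H + 0 = H)
m(E) = -18 + E (m(E) = -3*6 + E = -18 + E)
u(f) = f²
m(-5) + 51*u((6 + 6) - 1) = (-18 - 5) + 51*((6 + 6) - 1)² = -23 + 51*(12 - 1)² = -23 + 51*11² = -23 + 51*121 = -23 + 6171 = 6148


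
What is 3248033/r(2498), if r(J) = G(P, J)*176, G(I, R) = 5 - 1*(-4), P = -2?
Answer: 3248033/1584 ≈ 2050.5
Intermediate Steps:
G(I, R) = 9 (G(I, R) = 5 + 4 = 9)
r(J) = 1584 (r(J) = 9*176 = 1584)
3248033/r(2498) = 3248033/1584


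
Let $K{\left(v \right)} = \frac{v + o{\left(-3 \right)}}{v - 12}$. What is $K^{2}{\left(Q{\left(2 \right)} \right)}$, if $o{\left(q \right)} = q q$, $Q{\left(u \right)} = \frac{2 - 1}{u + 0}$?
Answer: $\frac{361}{529} \approx 0.68242$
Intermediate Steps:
$Q{\left(u \right)} = \frac{1}{u}$ ($Q{\left(u \right)} = 1 \frac{1}{u} = \frac{1}{u}$)
$o{\left(q \right)} = q^{2}$
$K{\left(v \right)} = \frac{9 + v}{-12 + v}$ ($K{\left(v \right)} = \frac{v + \left(-3\right)^{2}}{v - 12} = \frac{v + 9}{-12 + v} = \frac{9 + v}{-12 + v}$)
$K^{2}{\left(Q{\left(2 \right)} \right)} = \left(\frac{9 + \frac{1}{2}}{-12 + \frac{1}{2}}\right)^{2} = \left(\frac{1}{- \frac{23}{2}} \cdot \frac{19}{2}\right)^{2} = \left(\left(- \frac{2}{23}\right) \frac{19}{2}\right)^{2} = \left(- \frac{19}{23}\right)^{2} = \frac{361}{529}$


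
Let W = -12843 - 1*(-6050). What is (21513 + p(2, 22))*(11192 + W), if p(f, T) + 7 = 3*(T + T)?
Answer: 95185562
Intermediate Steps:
p(f, T) = -7 + 6*T (p(f, T) = -7 + 3*(T + T) = -7 + 3*(2*T) = -7 + 6*T)
W = -6793 (W = -12843 + 6050 = -6793)
(21513 + p(2, 22))*(11192 + W) = (21513 + (-7 + 6*22))*(11192 - 6793) = (21513 + (-7 + 132))*4399 = (21513 + 125)*4399 = 21638*4399 = 95185562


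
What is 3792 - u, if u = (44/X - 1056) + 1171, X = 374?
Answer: 62507/17 ≈ 3676.9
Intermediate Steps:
u = 1957/17 (u = (44/374 - 1056) + 1171 = (44*(1/374) - 1056) + 1171 = (2/17 - 1056) + 1171 = -17950/17 + 1171 = 1957/17 ≈ 115.12)
3792 - u = 3792 - 1*1957/17 = 3792 - 1957/17 = 62507/17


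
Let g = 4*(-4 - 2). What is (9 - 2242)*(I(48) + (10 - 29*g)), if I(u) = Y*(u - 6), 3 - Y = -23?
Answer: -4014934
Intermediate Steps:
Y = 26 (Y = 3 - 1*(-23) = 3 + 23 = 26)
I(u) = -156 + 26*u (I(u) = 26*(u - 6) = 26*(-6 + u) = -156 + 26*u)
g = -24 (g = 4*(-6) = -24)
(9 - 2242)*(I(48) + (10 - 29*g)) = (9 - 2242)*((-156 + 26*48) + (10 - 29*(-24))) = -2233*((-156 + 1248) + (10 + 696)) = -2233*(1092 + 706) = -2233*1798 = -4014934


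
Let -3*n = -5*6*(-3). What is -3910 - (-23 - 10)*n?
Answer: -4900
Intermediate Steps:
n = -30 (n = -(-5*6)*(-3)/3 = -(-10)*(-3) = -1/3*90 = -30)
-3910 - (-23 - 10)*n = -3910 - (-23 - 10)*(-30) = -3910 - (-33)*(-30) = -3910 - 1*990 = -3910 - 990 = -4900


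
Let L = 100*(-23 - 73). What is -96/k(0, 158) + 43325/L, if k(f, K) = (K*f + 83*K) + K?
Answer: -959885/212352 ≈ -4.5203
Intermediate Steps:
L = -9600 (L = 100*(-96) = -9600)
k(f, K) = 84*K + K*f (k(f, K) = (83*K + K*f) + K = 84*K + K*f)
-96/k(0, 158) + 43325/L = -96*1/(158*(84 + 0)) + 43325/(-9600) = -96/(158*84) + 43325*(-1/9600) = -96/13272 - 1733/384 = -96*1/13272 - 1733/384 = -4/553 - 1733/384 = -959885/212352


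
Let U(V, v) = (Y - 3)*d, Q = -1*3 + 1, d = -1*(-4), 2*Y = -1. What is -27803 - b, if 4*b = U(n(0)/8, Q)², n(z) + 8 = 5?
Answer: -27852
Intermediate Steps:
Y = -½ (Y = (½)*(-1) = -½ ≈ -0.50000)
n(z) = -3 (n(z) = -8 + 5 = -3)
d = 4
Q = -2 (Q = -3 + 1 = -2)
U(V, v) = -14 (U(V, v) = (-½ - 3)*4 = -7/2*4 = -14)
b = 49 (b = (¼)*(-14)² = (¼)*196 = 49)
-27803 - b = -27803 - 1*49 = -27803 - 49 = -27852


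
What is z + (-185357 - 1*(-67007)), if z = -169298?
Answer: -287648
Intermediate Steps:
z + (-185357 - 1*(-67007)) = -169298 + (-185357 - 1*(-67007)) = -169298 + (-185357 + 67007) = -169298 - 118350 = -287648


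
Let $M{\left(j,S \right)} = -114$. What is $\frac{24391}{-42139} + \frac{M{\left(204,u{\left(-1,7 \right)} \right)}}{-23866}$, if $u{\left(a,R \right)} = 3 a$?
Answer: $- \frac{288655880}{502844687} \approx -0.57405$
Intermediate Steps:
$\frac{24391}{-42139} + \frac{M{\left(204,u{\left(-1,7 \right)} \right)}}{-23866} = \frac{24391}{-42139} - \frac{114}{-23866} = 24391 \left(- \frac{1}{42139}\right) - - \frac{57}{11933} = - \frac{24391}{42139} + \frac{57}{11933} = - \frac{288655880}{502844687}$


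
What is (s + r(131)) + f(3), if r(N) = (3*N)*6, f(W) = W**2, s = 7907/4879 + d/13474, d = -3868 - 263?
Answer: 155692125851/65739646 ≈ 2368.3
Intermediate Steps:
d = -4131
s = 86383769/65739646 (s = 7907/4879 - 4131/13474 = 86383769/65739646 ≈ 1.3140)
r(N) = 18*N
(s + r(131)) + f(3) = (86383769/65739646 + 18*131) + 3**2 = (86383769/65739646 + 2358) + 9 = 155100469037/65739646 + 9 = 155692125851/65739646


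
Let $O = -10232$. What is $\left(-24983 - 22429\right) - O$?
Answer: $-37180$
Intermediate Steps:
$\left(-24983 - 22429\right) - O = \left(-24983 - 22429\right) - -10232 = -47412 + 10232 = -37180$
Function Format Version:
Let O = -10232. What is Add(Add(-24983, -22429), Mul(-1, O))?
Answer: -37180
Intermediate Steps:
Add(Add(-24983, -22429), Mul(-1, O)) = Add(Add(-24983, -22429), Mul(-1, -10232)) = Add(-47412, 10232) = -37180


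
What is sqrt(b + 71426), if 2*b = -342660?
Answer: 8*I*sqrt(1561) ≈ 316.08*I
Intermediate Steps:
b = -171330 (b = (1/2)*(-342660) = -171330)
sqrt(b + 71426) = sqrt(-171330 + 71426) = sqrt(-99904) = 8*I*sqrt(1561)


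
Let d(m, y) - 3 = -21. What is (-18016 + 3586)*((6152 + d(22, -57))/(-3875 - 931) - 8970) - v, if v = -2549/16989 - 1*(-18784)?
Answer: 587133177515501/4536063 ≈ 1.2944e+8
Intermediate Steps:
d(m, y) = -18 (d(m, y) = 3 - 21 = -18)
v = 319118827/16989 (v = -2549*1/16989 + 18784 = -2549/16989 + 18784 = 319118827/16989 ≈ 18784.)
(-18016 + 3586)*((6152 + d(22, -57))/(-3875 - 931) - 8970) - v = (-18016 + 3586)*((6152 - 18)/(-3875 - 931) - 8970) - 1*319118827/16989 = -14430*(6134/(-4806) - 8970) - 319118827/16989 = -14430*(6134*(-1/4806) - 8970) - 319118827/16989 = -14430*(-3067/2403 - 8970) - 319118827/16989 = -14430*(-21557977/2403) - 319118827/16989 = 103693869370/801 - 319118827/16989 = 587133177515501/4536063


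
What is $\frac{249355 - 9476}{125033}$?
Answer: $\frac{239879}{125033} \approx 1.9185$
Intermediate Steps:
$\frac{249355 - 9476}{125033} = 239879 \cdot \frac{1}{125033} = \frac{239879}{125033}$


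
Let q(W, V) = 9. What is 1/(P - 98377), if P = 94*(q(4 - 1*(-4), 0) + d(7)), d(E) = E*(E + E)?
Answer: -1/88319 ≈ -1.1323e-5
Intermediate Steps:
d(E) = 2*E**2 (d(E) = E*(2*E) = 2*E**2)
P = 10058 (P = 94*(9 + 2*7**2) = 94*(9 + 2*49) = 94*(9 + 98) = 94*107 = 10058)
1/(P - 98377) = 1/(10058 - 98377) = 1/(-88319) = -1/88319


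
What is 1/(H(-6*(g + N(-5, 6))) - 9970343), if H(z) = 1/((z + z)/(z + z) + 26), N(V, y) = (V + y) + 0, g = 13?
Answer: -27/269199260 ≈ -1.0030e-7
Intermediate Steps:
N(V, y) = V + y
H(z) = 1/27 (H(z) = 1/((2*z)/((2*z)) + 26) = 1/((2*z)*(1/(2*z)) + 26) = 1/(1 + 26) = 1/27)
1/(H(-6*(g + N(-5, 6))) - 9970343) = 1/(1/27 - 9970343) = 1/(-269199260/27) = -27/269199260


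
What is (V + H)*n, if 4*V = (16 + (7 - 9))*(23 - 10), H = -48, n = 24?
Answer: -60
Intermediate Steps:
V = 91/2 (V = ((16 + (7 - 9))*(23 - 10))/4 = ((16 - 2)*13)/4 = (14*13)/4 = (¼)*182 = 91/2 ≈ 45.500)
(V + H)*n = (91/2 - 48)*24 = -5/2*24 = -60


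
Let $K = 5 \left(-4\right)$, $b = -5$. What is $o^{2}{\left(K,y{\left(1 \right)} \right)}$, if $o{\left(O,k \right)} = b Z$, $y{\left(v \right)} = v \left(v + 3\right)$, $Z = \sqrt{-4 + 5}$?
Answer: $25$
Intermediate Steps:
$Z = 1$ ($Z = \sqrt{1} = 1$)
$y{\left(v \right)} = v \left(3 + v\right)$
$K = -20$
$o{\left(O,k \right)} = -5$ ($o{\left(O,k \right)} = \left(-5\right) 1 = -5$)
$o^{2}{\left(K,y{\left(1 \right)} \right)} = \left(-5\right)^{2} = 25$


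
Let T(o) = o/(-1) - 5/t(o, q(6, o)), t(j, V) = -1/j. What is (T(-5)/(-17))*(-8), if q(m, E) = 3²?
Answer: -160/17 ≈ -9.4118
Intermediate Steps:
q(m, E) = 9
T(o) = 4*o (T(o) = o/(-1) - 5*(-o) = o*(-1) - (-5)*o = -o + 5*o = 4*o)
(T(-5)/(-17))*(-8) = ((4*(-5))/(-17))*(-8) = -1/17*(-20)*(-8) = (20/17)*(-8) = -160/17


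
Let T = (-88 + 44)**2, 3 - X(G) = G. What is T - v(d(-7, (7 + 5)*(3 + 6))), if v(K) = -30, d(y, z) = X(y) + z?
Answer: 1966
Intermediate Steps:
X(G) = 3 - G
d(y, z) = 3 + z - y (d(y, z) = (3 - y) + z = 3 + z - y)
T = 1936 (T = (-44)**2 = 1936)
T - v(d(-7, (7 + 5)*(3 + 6))) = 1936 - 1*(-30) = 1936 + 30 = 1966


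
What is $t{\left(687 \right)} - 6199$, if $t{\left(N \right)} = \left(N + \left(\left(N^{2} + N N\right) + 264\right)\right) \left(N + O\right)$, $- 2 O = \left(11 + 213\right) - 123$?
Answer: $\frac{1202831299}{2} \approx 6.0142 \cdot 10^{8}$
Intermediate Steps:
$O = - \frac{101}{2}$ ($O = - \frac{\left(11 + 213\right) - 123}{2} = - \frac{224 - 123}{2} = \left(- \frac{1}{2}\right) 101 = - \frac{101}{2} \approx -50.5$)
$t{\left(N \right)} = \left(- \frac{101}{2} + N\right) \left(264 + N + 2 N^{2}\right)$ ($t{\left(N \right)} = \left(N + \left(\left(N^{2} + N N\right) + 264\right)\right) \left(N - \frac{101}{2}\right) = \left(N + \left(\left(N^{2} + N^{2}\right) + 264\right)\right) \left(- \frac{101}{2} + N\right) = \left(N + \left(2 N^{2} + 264\right)\right) \left(- \frac{101}{2} + N\right) = \left(N + \left(264 + 2 N^{2}\right)\right) \left(- \frac{101}{2} + N\right) = \left(264 + N + 2 N^{2}\right) \left(- \frac{101}{2} + N\right) = \left(- \frac{101}{2} + N\right) \left(264 + N + 2 N^{2}\right)$)
$t{\left(687 \right)} - 6199 = \left(-13332 - 100 \cdot 687^{2} + 2 \cdot 687^{3} + \frac{427}{2} \cdot 687\right) - 6199 = \left(-13332 - 47196900 + 2 \cdot 324242703 + \frac{293349}{2}\right) - 6199 = \left(-13332 - 47196900 + 648485406 + \frac{293349}{2}\right) - 6199 = \frac{1202843697}{2} - 6199 = \frac{1202831299}{2}$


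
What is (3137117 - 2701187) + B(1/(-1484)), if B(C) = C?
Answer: 646920119/1484 ≈ 4.3593e+5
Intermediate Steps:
(3137117 - 2701187) + B(1/(-1484)) = (3137117 - 2701187) + 1/(-1484) = 435930 - 1/1484 = 646920119/1484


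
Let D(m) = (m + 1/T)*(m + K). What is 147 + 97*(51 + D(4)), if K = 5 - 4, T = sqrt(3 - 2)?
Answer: 7519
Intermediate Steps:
T = 1 (T = sqrt(1) = 1)
K = 1
D(m) = (1 + m)**2 (D(m) = (m + 1/1)*(m + 1) = (m + 1)*(1 + m) = (1 + m)*(1 + m) = (1 + m)**2)
147 + 97*(51 + D(4)) = 147 + 97*(51 + (1 + 4 + 4*(1 + 4))) = 147 + 97*(51 + (1 + 4 + 4*5)) = 147 + 97*(51 + (1 + 4 + 20)) = 147 + 97*(51 + 25) = 147 + 97*76 = 147 + 7372 = 7519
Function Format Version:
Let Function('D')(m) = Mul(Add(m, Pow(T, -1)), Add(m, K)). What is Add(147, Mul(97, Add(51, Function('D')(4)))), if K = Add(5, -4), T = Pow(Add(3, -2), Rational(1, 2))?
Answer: 7519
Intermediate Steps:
T = 1 (T = Pow(1, Rational(1, 2)) = 1)
K = 1
Function('D')(m) = Pow(Add(1, m), 2) (Function('D')(m) = Mul(Add(m, Pow(1, -1)), Add(m, 1)) = Mul(Add(m, 1), Add(1, m)) = Mul(Add(1, m), Add(1, m)) = Pow(Add(1, m), 2))
Add(147, Mul(97, Add(51, Function('D')(4)))) = Add(147, Mul(97, Add(51, Add(1, 4, Mul(4, Add(1, 4)))))) = Add(147, Mul(97, Add(51, Add(1, 4, Mul(4, 5))))) = Add(147, Mul(97, Add(51, Add(1, 4, 20)))) = Add(147, Mul(97, Add(51, 25))) = Add(147, Mul(97, 76)) = Add(147, 7372) = 7519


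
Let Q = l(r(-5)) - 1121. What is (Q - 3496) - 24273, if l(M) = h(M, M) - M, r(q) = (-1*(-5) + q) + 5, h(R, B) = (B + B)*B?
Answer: -28845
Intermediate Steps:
h(R, B) = 2*B² (h(R, B) = (2*B)*B = 2*B²)
r(q) = 10 + q (r(q) = (5 + q) + 5 = 10 + q)
l(M) = -M + 2*M² (l(M) = 2*M² - M = -M + 2*M²)
Q = -1076 (Q = (10 - 5)*(-1 + 2*(10 - 5)) - 1121 = 5*(-1 + 2*5) - 1121 = 5*(-1 + 10) - 1121 = 5*9 - 1121 = 45 - 1121 = -1076)
(Q - 3496) - 24273 = (-1076 - 3496) - 24273 = -4572 - 24273 = -28845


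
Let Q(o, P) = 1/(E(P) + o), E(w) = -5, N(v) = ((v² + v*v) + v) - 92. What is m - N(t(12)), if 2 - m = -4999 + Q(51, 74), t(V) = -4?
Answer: 232989/46 ≈ 5065.0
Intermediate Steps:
N(v) = -92 + v + 2*v² (N(v) = ((v² + v²) + v) - 92 = (2*v² + v) - 92 = (v + 2*v²) - 92 = -92 + v + 2*v²)
Q(o, P) = 1/(-5 + o)
m = 230045/46 (m = 2 - (-4999 + 1/(-5 + 51)) = 2 - (-4999 + 1/46) = 2 - 1*(-229953/46) = 2 + 229953/46 = 230045/46 ≈ 5001.0)
m - N(t(12)) = 230045/46 - (-92 - 4 + 2*(-4)²) = 230045/46 - (-92 - 4 + 2*16) = 230045/46 - (-92 - 4 + 32) = 230045/46 - 1*(-64) = 230045/46 + 64 = 232989/46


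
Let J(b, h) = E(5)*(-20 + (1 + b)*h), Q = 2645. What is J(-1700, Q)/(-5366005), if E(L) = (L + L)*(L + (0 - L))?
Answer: 0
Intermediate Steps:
E(L) = 0 (E(L) = (2*L)*(L - L) = (2*L)*0 = 0)
J(b, h) = 0 (J(b, h) = 0*(-20 + (1 + b)*h) = 0*(-20 + h*(1 + b)) = 0)
J(-1700, Q)/(-5366005) = 0/(-5366005) = 0*(-1/5366005) = 0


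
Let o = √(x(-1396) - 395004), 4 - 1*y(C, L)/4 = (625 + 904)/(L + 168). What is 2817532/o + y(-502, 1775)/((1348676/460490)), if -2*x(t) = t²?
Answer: 2874839070/655119367 - 1408766*I*√342353/342353 ≈ 4.3883 - 2407.7*I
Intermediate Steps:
x(t) = -t²/2
y(C, L) = 16 - 6116/(168 + L) (y(C, L) = 16 - 4*(625 + 904)/(L + 168) = 16 - 6116/(168 + L))
o = 2*I*√342353 (o = √(-½*(-1396)² - 395004) = √(-½*1948816 - 395004) = √(-974408 - 395004) = √(-1369412) = 2*I*√342353 ≈ 1170.2*I)
2817532/o + y(-502, 1775)/((1348676/460490)) = 2817532/((2*I*√342353)) + (4*(-857 + 4*1775)/(168 + 1775))/((1348676/460490)) = 2817532*(-I*√342353/684706) + (4*(-857 + 7100)/1943)/((1348676*(1/460490))) = -1408766*I*√342353/342353 + (4*(1/1943)*6243)/(674338/230245) = -1408766*I*√342353/342353 + (24972/1943)*(230245/674338) = -1408766*I*√342353/342353 + 2874839070/655119367 = 2874839070/655119367 - 1408766*I*√342353/342353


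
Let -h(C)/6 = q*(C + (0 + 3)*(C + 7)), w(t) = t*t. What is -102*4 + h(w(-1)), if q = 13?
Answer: -2358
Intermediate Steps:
w(t) = t²
h(C) = -1638 - 312*C (h(C) = -78*(C + (0 + 3)*(C + 7)) = -78*(C + 3*(7 + C)) = -78*(C + (21 + 3*C)) = -78*(21 + 4*C) = -6*(273 + 52*C) = -1638 - 312*C)
-102*4 + h(w(-1)) = -102*4 + (-1638 - 312*(-1)²) = -408 + (-1638 - 312*1) = -408 + (-1638 - 312) = -408 - 1950 = -2358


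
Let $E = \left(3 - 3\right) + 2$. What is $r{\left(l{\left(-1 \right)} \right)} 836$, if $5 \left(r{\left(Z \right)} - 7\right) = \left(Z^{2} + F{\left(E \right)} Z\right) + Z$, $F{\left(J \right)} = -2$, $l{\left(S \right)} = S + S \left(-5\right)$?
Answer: $\frac{39292}{5} \approx 7858.4$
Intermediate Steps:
$E = 2$ ($E = 0 + 2 = 2$)
$l{\left(S \right)} = - 4 S$ ($l{\left(S \right)} = S - 5 S = - 4 S$)
$r{\left(Z \right)} = 7 - \frac{Z}{5} + \frac{Z^{2}}{5}$ ($r{\left(Z \right)} = 7 + \frac{\left(Z^{2} - 2 Z\right) + Z}{5} = 7 + \frac{Z^{2} - Z}{5} = 7 + \left(- \frac{Z}{5} + \frac{Z^{2}}{5}\right) = 7 - \frac{Z}{5} + \frac{Z^{2}}{5}$)
$r{\left(l{\left(-1 \right)} \right)} 836 = \left(7 - \frac{\left(-4\right) \left(-1\right)}{5} + \frac{\left(\left(-4\right) \left(-1\right)\right)^{2}}{5}\right) 836 = \left(7 - \frac{4}{5} + \frac{4^{2}}{5}\right) 836 = \left(7 - \frac{4}{5} + \frac{1}{5} \cdot 16\right) 836 = \left(7 - \frac{4}{5} + \frac{16}{5}\right) 836 = \frac{47}{5} \cdot 836 = \frac{39292}{5}$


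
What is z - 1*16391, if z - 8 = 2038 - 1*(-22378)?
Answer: 8033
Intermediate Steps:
z = 24424 (z = 8 + (2038 - 1*(-22378)) = 8 + (2038 + 22378) = 8 + 24416 = 24424)
z - 1*16391 = 24424 - 1*16391 = 24424 - 16391 = 8033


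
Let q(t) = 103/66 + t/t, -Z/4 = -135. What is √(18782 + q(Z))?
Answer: √81825546/66 ≈ 137.06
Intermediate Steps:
Z = 540 (Z = -4*(-135) = 540)
q(t) = 169/66 (q(t) = 103*(1/66) + 1 = 103/66 + 1 = 169/66)
√(18782 + q(Z)) = √(18782 + 169/66) = √(1239781/66) = √81825546/66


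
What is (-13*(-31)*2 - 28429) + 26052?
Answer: -1571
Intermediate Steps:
(-13*(-31)*2 - 28429) + 26052 = (403*2 - 28429) + 26052 = (806 - 28429) + 26052 = -27623 + 26052 = -1571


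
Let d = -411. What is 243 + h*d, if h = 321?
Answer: -131688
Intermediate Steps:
243 + h*d = 243 + 321*(-411) = 243 - 131931 = -131688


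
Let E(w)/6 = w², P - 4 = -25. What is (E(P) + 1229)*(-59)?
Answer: -228625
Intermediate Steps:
P = -21 (P = 4 - 25 = -21)
E(w) = 6*w²
(E(P) + 1229)*(-59) = (6*(-21)² + 1229)*(-59) = (6*441 + 1229)*(-59) = (2646 + 1229)*(-59) = 3875*(-59) = -228625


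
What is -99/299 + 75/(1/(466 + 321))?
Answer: 17648376/299 ≈ 59025.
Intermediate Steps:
-99/299 + 75/(1/(466 + 321)) = -99*1/299 + 75/(1/787) = -99/299 + 75/(1/787) = -99/299 + 75*787 = -99/299 + 59025 = 17648376/299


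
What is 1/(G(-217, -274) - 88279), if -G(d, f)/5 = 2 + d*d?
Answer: -1/323734 ≈ -3.0890e-6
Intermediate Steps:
G(d, f) = -10 - 5*d**2 (G(d, f) = -5*(2 + d*d) = -5*(2 + d**2) = -10 - 5*d**2)
1/(G(-217, -274) - 88279) = 1/((-10 - 5*(-217)**2) - 88279) = 1/((-10 - 5*47089) - 88279) = 1/((-10 - 235445) - 88279) = 1/(-235455 - 88279) = 1/(-323734) = -1/323734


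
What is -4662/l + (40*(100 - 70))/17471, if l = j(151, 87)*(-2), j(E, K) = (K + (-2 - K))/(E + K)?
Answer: -4846262019/17471 ≈ -2.7739e+5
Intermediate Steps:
j(E, K) = -2/(E + K)
l = 2/119 (l = -2/(151 + 87)*(-2) = -2/238*(-2) = -2*1/238*(-2) = -1/119*(-2) = 2/119 ≈ 0.016807)
-4662/l + (40*(100 - 70))/17471 = -4662/2/119 + (40*(100 - 70))/17471 = -4662*119/2 + (40*30)*(1/17471) = -277389 + 1200*(1/17471) = -277389 + 1200/17471 = -4846262019/17471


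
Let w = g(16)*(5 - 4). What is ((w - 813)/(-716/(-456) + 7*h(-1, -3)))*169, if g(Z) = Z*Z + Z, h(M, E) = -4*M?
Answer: -10422906/3371 ≈ -3091.9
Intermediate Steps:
g(Z) = Z + Z² (g(Z) = Z² + Z = Z + Z²)
w = 272 (w = (16*(1 + 16))*(5 - 4) = (16*17)*1 = 272*1 = 272)
((w - 813)/(-716/(-456) + 7*h(-1, -3)))*169 = ((272 - 813)/(-716/(-456) + 7*(-4*(-1))))*169 = -541/(-716*(-1/456) + 7*4)*169 = -541/(179/114 + 28)*169 = -541/3371/114*169 = -541*114/3371*169 = -61674/3371*169 = -10422906/3371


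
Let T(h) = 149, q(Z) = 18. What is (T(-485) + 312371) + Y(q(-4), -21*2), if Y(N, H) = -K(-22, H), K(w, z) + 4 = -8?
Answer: 312532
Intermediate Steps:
K(w, z) = -12 (K(w, z) = -4 - 8 = -12)
Y(N, H) = 12 (Y(N, H) = -1*(-12) = 12)
(T(-485) + 312371) + Y(q(-4), -21*2) = (149 + 312371) + 12 = 312520 + 12 = 312532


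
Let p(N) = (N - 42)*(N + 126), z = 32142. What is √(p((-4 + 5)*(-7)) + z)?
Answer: √26311 ≈ 162.21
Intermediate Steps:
p(N) = (-42 + N)*(126 + N)
√(p((-4 + 5)*(-7)) + z) = √((-5292 + ((-4 + 5)*(-7))² + 84*((-4 + 5)*(-7))) + 32142) = √((-5292 + (1*(-7))² + 84*(1*(-7))) + 32142) = √((-5292 + (-7)² + 84*(-7)) + 32142) = √((-5292 + 49 - 588) + 32142) = √(-5831 + 32142) = √26311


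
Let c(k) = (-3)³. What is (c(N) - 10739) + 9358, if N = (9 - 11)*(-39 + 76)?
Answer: -1408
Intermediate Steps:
N = -74 (N = -2*37 = -74)
c(k) = -27
(c(N) - 10739) + 9358 = (-27 - 10739) + 9358 = -10766 + 9358 = -1408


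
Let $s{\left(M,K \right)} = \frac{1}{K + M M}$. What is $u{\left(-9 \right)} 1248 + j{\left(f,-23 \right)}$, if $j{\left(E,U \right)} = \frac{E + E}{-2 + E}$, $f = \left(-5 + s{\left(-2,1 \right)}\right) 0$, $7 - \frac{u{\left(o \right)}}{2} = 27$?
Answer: $-49920$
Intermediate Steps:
$u{\left(o \right)} = -40$ ($u{\left(o \right)} = 14 - 54 = -40$)
$s{\left(M,K \right)} = \frac{1}{K + M^{2}}$
$f = 0$ ($f = \left(-5 + \frac{1}{1 + \left(-2\right)^{2}}\right) 0 = \left(-5 + \frac{1}{1 + 4}\right) 0 = \left(-5 + \frac{1}{5}\right) 0 = \left(- \frac{24}{5}\right) 0 = 0$)
$j{\left(E,U \right)} = \frac{2 E}{-2 + E}$
$u{\left(-9 \right)} 1248 + j{\left(f,-23 \right)} = \left(-40\right) 1248 + 2 \cdot 0 \frac{1}{-2 + 0} = -49920 + 2 \cdot 0 \frac{1}{-2} = -49920 + 2 \cdot 0 \left(- \frac{1}{2}\right) = -49920 + 0 = -49920$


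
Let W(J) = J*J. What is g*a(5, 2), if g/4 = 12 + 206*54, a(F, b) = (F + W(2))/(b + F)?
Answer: 400896/7 ≈ 57271.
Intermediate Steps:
W(J) = J**2
a(F, b) = (4 + F)/(F + b) (a(F, b) = (F + 2**2)/(b + F) = (F + 4)/(F + b) = (4 + F)/(F + b))
g = 44544 (g = 4*(12 + 206*54) = 4*(12 + 11124) = 4*11136 = 44544)
g*a(5, 2) = 44544*((4 + 5)/(5 + 2)) = 44544*(9/7) = 400896/7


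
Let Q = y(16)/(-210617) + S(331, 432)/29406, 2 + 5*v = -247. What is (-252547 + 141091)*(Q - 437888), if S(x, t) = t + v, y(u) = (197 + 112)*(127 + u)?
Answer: 1761484328105314896/36092095 ≈ 4.8805e+10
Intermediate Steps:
v = -249/5 (v = -2/5 + (1/5)*(-247) = -2/5 - 247/5 = -249/5 ≈ -49.800)
y(u) = 39243 + 309*u (y(u) = 309*(127 + u) = 39243 + 309*u)
S(x, t) = -249/5 + t (S(x, t) = t - 249/5 = -249/5 + t)
Q = -14205887/72184190 (Q = (39243 + 309*16)/(-210617) + (-249/5 + 432)/29406 = (39243 + 4944)*(-1/210617) + (1911/5)*(1/29406) = 44187*(-1/210617) + 49/3770 = -4017/19147 + 49/3770 = -14205887/72184190 ≈ -0.19680)
(-252547 + 141091)*(Q - 437888) = (-252547 + 141091)*(-14205887/72184190 - 437888) = -111456*(-31608604796607/72184190) = 1761484328105314896/36092095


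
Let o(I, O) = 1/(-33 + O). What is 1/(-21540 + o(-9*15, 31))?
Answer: -2/43081 ≈ -4.6424e-5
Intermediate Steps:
1/(-21540 + o(-9*15, 31)) = 1/(-21540 + 1/(-33 + 31)) = 1/(-21540 + 1/(-2)) = 1/(-21540 - ½) = 1/(-43081/2) = -2/43081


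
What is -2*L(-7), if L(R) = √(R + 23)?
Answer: -8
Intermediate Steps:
L(R) = √(23 + R)
-2*L(-7) = -2*√(23 - 7) = -2*√16 = -2*4 = -8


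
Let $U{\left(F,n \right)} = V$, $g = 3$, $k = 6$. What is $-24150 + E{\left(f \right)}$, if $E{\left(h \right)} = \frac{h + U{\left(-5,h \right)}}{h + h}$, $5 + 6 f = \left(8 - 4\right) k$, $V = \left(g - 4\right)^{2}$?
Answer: $- \frac{917675}{38} \approx -24149.0$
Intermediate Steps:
$V = 1$ ($V = \left(3 - 4\right)^{2} = \left(-1\right)^{2} = 1$)
$U{\left(F,n \right)} = 1$
$f = \frac{19}{6}$ ($f = - \frac{5}{6} + \frac{\left(8 - 4\right) 6}{6} = - \frac{5}{6} + \frac{4 \cdot 6}{6} = - \frac{5}{6} + \frac{1}{6} \cdot 24 = - \frac{5}{6} + 4 = \frac{19}{6} \approx 3.1667$)
$E{\left(h \right)} = \frac{1 + h}{2 h}$ ($E{\left(h \right)} = \frac{h + 1}{h + h} = \frac{1 + h}{2 h}$)
$-24150 + E{\left(f \right)} = -24150 + \frac{1 + \frac{19}{6}}{2 \cdot \frac{19}{6}} = -24150 + \frac{1}{2} \cdot \frac{6}{19} \cdot \frac{25}{6} = -24150 + \frac{25}{38} = - \frac{917675}{38}$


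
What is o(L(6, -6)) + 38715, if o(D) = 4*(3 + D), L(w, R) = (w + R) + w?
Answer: 38751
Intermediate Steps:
L(w, R) = R + 2*w (L(w, R) = (R + w) + w = R + 2*w)
o(D) = 12 + 4*D
o(L(6, -6)) + 38715 = (12 + 4*(-6 + 2*6)) + 38715 = (12 + 4*(-6 + 12)) + 38715 = (12 + 4*6) + 38715 = (12 + 24) + 38715 = 36 + 38715 = 38751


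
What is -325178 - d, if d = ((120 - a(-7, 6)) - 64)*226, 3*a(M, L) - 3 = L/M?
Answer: -2363708/7 ≈ -3.3767e+5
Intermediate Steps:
a(M, L) = 1 + L/(3*M) (a(M, L) = 1 + (L/M)/3 = 1 + L/(3*M))
d = 87462/7 (d = ((120 - (-7 + (1/3)*6)/(-7)) - 64)*226 = ((120 - (-1)*(-7 + 2)/7) - 64)*226 = ((120 - (-1)*(-5)/7) - 64)*226 = ((120 - 1*5/7) - 64)*226 = ((120 - 5/7) - 64)*226 = (835/7 - 64)*226 = (387/7)*226 = 87462/7 ≈ 12495.)
-325178 - d = -325178 - 1*87462/7 = -325178 - 87462/7 = -2363708/7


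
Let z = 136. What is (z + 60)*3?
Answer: 588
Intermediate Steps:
(z + 60)*3 = (136 + 60)*3 = 196*3 = 588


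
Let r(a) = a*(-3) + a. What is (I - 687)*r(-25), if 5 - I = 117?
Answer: -39950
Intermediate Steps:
I = -112 (I = 5 - 1*117 = 5 - 117 = -112)
r(a) = -2*a (r(a) = -3*a + a = -2*a)
(I - 687)*r(-25) = (-112 - 687)*(-2*(-25)) = -799*50 = -39950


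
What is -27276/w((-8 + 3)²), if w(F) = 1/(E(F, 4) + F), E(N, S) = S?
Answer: -791004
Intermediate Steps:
w(F) = 1/(4 + F)
-27276/w((-8 + 3)²) = -(109104 + 27276*(-8 + 3)²) = -27276/(1/(4 + (-5)²)) = -27276/(1/(4 + 25)) = -27276/(1/29) = -27276/1/29 = -27276*29 = -791004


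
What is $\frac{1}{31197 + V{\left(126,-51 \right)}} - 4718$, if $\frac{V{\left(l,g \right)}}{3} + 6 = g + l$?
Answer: $- \frac{148164071}{31404} \approx -4718.0$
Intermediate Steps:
$V{\left(l,g \right)} = -18 + 3 g + 3 l$ ($V{\left(l,g \right)} = -18 + 3 \left(g + l\right) = -18 + \left(3 g + 3 l\right) = -18 + 3 g + 3 l$)
$\frac{1}{31197 + V{\left(126,-51 \right)}} - 4718 = \frac{1}{31197 + \left(-18 + 3 \left(-51\right) + 3 \cdot 126\right)} - 4718 = \frac{1}{31197 - -207} - 4718 = \frac{1}{31197 + 207} - 4718 = \frac{1}{31404} - 4718 = - \frac{148164071}{31404}$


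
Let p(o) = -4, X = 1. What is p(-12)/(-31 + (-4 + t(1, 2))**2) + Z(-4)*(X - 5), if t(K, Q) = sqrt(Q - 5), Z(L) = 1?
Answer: 2*(-8*sqrt(3) + 17*I)/(-9*I + 4*sqrt(3)) ≈ -3.8605 - 0.10741*I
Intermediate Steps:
t(K, Q) = sqrt(-5 + Q)
p(-12)/(-31 + (-4 + t(1, 2))**2) + Z(-4)*(X - 5) = -4/(-31 + (-4 + sqrt(-5 + 2))**2) + 1*(1 - 5) = -4/(-31 + (-4 + sqrt(-3))**2) + 1*(-4) = -4/(-31 + (-4 + I*sqrt(3))**2) - 4 = -4 - 4/(-31 + (-4 + I*sqrt(3))**2)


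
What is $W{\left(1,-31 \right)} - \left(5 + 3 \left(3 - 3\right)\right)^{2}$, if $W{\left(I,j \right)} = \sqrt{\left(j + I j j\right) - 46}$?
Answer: $-25 + 2 \sqrt{221} \approx 4.7321$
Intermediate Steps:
$W{\left(I,j \right)} = \sqrt{-46 + j + I j^{2}}$ ($W{\left(I,j \right)} = \sqrt{\left(j + I j^{2}\right) - 46} = \sqrt{-46 + j + I j^{2}}$)
$W{\left(1,-31 \right)} - \left(5 + 3 \left(3 - 3\right)\right)^{2} = \sqrt{-46 - 31 + 1 \left(-31\right)^{2}} - \left(5 + 3 \left(3 - 3\right)\right)^{2} = \sqrt{-46 - 31 + 1 \cdot 961} - \left(5 + 3 \cdot 0\right)^{2} = \sqrt{-46 - 31 + 961} - \left(5 + 0\right)^{2} = \sqrt{884} - 5^{2} = 2 \sqrt{221} - 25 = -25 + 2 \sqrt{221}$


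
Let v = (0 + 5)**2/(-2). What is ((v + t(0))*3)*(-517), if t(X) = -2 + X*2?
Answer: 44979/2 ≈ 22490.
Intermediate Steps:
t(X) = -2 + 2*X
v = -25/2 (v = 5**2*(-1/2) = 25*(-1/2) = -25/2 ≈ -12.500)
((v + t(0))*3)*(-517) = ((-25/2 + (-2 + 2*0))*3)*(-517) = ((-25/2 + (-2 + 0))*3)*(-517) = ((-25/2 - 2)*3)*(-517) = -29/2*3*(-517) = -87/2*(-517) = 44979/2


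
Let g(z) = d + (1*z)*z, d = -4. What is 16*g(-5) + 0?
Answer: 336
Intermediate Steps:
g(z) = -4 + z**2 (g(z) = -4 + (1*z)*z = -4 + z*z = -4 + z**2)
16*g(-5) + 0 = 16*(-4 + (-5)**2) + 0 = 16*(-4 + 25) + 0 = 16*21 + 0 = 336 + 0 = 336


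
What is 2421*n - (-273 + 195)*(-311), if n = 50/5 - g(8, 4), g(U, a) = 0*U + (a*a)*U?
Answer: -309936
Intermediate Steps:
g(U, a) = U*a² (g(U, a) = 0 + a²*U = 0 + U*a² = U*a²)
n = -118 (n = 50/5 - 8*4² = 50*(⅕) - 8*16 = 10 - 1*128 = 10 - 128 = -118)
2421*n - (-273 + 195)*(-311) = 2421*(-118) - (-273 + 195)*(-311) = -285678 - (-78)*(-311) = -285678 - 1*24258 = -285678 - 24258 = -309936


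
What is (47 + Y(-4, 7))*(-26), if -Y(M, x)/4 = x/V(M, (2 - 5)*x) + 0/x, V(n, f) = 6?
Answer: -3302/3 ≈ -1100.7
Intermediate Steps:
Y(M, x) = -2*x/3 (Y(M, x) = -4*(x/6 + 0/x) = -4*(x*(⅙) + 0) = -4*(x/6 + 0) = -2*x/3)
(47 + Y(-4, 7))*(-26) = (47 - ⅔*7)*(-26) = (47 - 14/3)*(-26) = (127/3)*(-26) = -3302/3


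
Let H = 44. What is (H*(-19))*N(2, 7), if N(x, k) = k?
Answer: -5852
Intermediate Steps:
(H*(-19))*N(2, 7) = (44*(-19))*7 = -836*7 = -5852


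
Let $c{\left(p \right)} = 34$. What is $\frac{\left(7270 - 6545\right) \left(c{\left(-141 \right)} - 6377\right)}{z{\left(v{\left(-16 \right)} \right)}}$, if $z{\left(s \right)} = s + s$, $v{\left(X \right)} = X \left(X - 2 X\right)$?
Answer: $\frac{4598675}{512} \approx 8981.8$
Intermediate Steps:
$v{\left(X \right)} = - X^{2}$ ($v{\left(X \right)} = X \left(- X\right) = - X^{2}$)
$z{\left(s \right)} = 2 s$
$\frac{\left(7270 - 6545\right) \left(c{\left(-141 \right)} - 6377\right)}{z{\left(v{\left(-16 \right)} \right)}} = \frac{\left(7270 - 6545\right) \left(34 - 6377\right)}{2 \left(- \left(-16\right)^{2}\right)} = \frac{725 \left(-6343\right)}{2 \left(\left(-1\right) 256\right)} = - \frac{4598675}{2 \left(-256\right)} = - \frac{4598675}{-512} = \left(-4598675\right) \left(- \frac{1}{512}\right) = \frac{4598675}{512}$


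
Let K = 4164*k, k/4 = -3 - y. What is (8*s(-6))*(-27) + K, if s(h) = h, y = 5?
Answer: -131952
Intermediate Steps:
k = -32 (k = 4*(-3 - 1*5) = 4*(-3 - 5) = 4*(-8) = -32)
K = -133248 (K = 4164*(-32) = -133248)
(8*s(-6))*(-27) + K = (8*(-6))*(-27) - 133248 = -48*(-27) - 133248 = 1296 - 133248 = -131952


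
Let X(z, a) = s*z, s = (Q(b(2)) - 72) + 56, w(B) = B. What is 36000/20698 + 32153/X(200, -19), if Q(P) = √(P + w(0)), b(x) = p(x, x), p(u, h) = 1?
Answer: -278751397/31047000 ≈ -8.9784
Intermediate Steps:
b(x) = 1
Q(P) = √P (Q(P) = √(P + 0) = √P)
s = -15 (s = (√1 - 72) + 56 = (1 - 72) + 56 = -71 + 56 = -15)
X(z, a) = -15*z
36000/20698 + 32153/X(200, -19) = 36000/20698 + 32153/((-15*200)) = 36000*(1/20698) + 32153/(-3000) = 18000/10349 + 32153*(-1/3000) = 18000/10349 - 32153/3000 = -278751397/31047000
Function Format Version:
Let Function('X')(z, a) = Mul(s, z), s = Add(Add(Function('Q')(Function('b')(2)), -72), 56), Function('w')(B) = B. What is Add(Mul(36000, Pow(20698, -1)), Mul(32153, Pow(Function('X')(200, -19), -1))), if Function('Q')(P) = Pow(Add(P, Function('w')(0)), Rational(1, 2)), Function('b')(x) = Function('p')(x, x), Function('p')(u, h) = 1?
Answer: Rational(-278751397, 31047000) ≈ -8.9784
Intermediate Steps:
Function('b')(x) = 1
Function('Q')(P) = Pow(P, Rational(1, 2)) (Function('Q')(P) = Pow(Add(P, 0), Rational(1, 2)) = Pow(P, Rational(1, 2)))
s = -15 (s = Add(Add(Pow(1, Rational(1, 2)), -72), 56) = Add(Add(1, -72), 56) = Add(-71, 56) = -15)
Function('X')(z, a) = Mul(-15, z)
Add(Mul(36000, Pow(20698, -1)), Mul(32153, Pow(Function('X')(200, -19), -1))) = Add(Mul(36000, Pow(20698, -1)), Mul(32153, Pow(Mul(-15, 200), -1))) = Add(Mul(36000, Rational(1, 20698)), Mul(32153, Pow(-3000, -1))) = Add(Rational(18000, 10349), Mul(32153, Rational(-1, 3000))) = Add(Rational(18000, 10349), Rational(-32153, 3000)) = Rational(-278751397, 31047000)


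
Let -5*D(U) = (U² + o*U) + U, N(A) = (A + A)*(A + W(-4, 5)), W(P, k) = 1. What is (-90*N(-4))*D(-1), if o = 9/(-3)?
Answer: 1296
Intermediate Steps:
o = -3 (o = 9*(-⅓) = -3)
N(A) = 2*A*(1 + A) (N(A) = (A + A)*(A + 1) = (2*A)*(1 + A) = 2*A*(1 + A))
D(U) = -U²/5 + 2*U/5 (D(U) = -((U² - 3*U) + U)/5 = -(U² - 2*U)/5 = -U²/5 + 2*U/5)
(-90*N(-4))*D(-1) = (-180*(-4)*(1 - 4))*((⅕)*(-1)*(2 - 1*(-1))) = (-180*(-4)*(-3))*((⅕)*(-1)*(2 + 1)) = (-90*24)*((⅕)*(-1)*3) = -2160*(-⅗) = 1296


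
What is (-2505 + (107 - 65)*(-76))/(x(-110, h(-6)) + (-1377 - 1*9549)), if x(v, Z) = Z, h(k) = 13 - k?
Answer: 5697/10907 ≈ 0.52233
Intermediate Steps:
(-2505 + (107 - 65)*(-76))/(x(-110, h(-6)) + (-1377 - 1*9549)) = (-2505 + (107 - 65)*(-76))/((13 - 1*(-6)) + (-1377 - 1*9549)) = (-2505 + 42*(-76))/((13 + 6) + (-1377 - 9549)) = (-2505 - 3192)/(19 - 10926) = -5697/(-10907) = -5697*(-1/10907) = 5697/10907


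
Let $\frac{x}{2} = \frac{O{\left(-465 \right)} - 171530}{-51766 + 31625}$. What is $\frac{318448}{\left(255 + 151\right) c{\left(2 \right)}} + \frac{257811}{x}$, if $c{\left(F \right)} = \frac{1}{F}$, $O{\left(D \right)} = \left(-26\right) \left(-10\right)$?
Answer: $\frac{35247671581}{2107140} \approx 16728.0$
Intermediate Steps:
$O{\left(D \right)} = 260$
$x = \frac{31140}{1831}$ ($x = 2 \frac{260 - 171530}{-51766 + 31625} = 2 \left(- \frac{171270}{-20141}\right) = 2 \left(\left(-171270\right) \left(- \frac{1}{20141}\right)\right) = 2 \cdot \frac{15570}{1831} = \frac{31140}{1831} \approx 17.007$)
$\frac{318448}{\left(255 + 151\right) c{\left(2 \right)}} + \frac{257811}{x} = \frac{318448}{\left(255 + 151\right) \frac{1}{2}} + \frac{257811}{\frac{31140}{1831}} = \frac{318448}{406 \cdot \frac{1}{2}} + 257811 \cdot \frac{1831}{31140} = \frac{318448}{203} + \frac{157350647}{10380} = \frac{35247671581}{2107140}$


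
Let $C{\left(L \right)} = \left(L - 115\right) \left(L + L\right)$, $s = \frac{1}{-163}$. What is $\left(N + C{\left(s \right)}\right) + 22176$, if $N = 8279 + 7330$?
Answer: $\frac{1003947157}{26569} \approx 37786.0$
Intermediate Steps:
$s = - \frac{1}{163} \approx -0.006135$
$N = 15609$
$C{\left(L \right)} = 2 L \left(-115 + L\right)$ ($C{\left(L \right)} = \left(-115 + L\right) 2 L = 2 L \left(-115 + L\right)$)
$\left(N + C{\left(s \right)}\right) + 22176 = \left(15609 + 2 \left(- \frac{1}{163}\right) \left(-115 - \frac{1}{163}\right)\right) + 22176 = \left(15609 + 2 \left(- \frac{1}{163}\right) \left(- \frac{18746}{163}\right)\right) + 22176 = \left(15609 + \frac{37492}{26569}\right) + 22176 = \frac{414753013}{26569} + 22176 = \frac{1003947157}{26569}$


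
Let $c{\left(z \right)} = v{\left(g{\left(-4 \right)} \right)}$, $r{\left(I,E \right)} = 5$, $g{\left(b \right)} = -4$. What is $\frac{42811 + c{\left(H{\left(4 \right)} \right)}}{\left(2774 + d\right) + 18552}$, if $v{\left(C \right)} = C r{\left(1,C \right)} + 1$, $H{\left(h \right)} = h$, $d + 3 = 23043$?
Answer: $\frac{21396}{22183} \approx 0.96452$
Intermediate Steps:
$d = 23040$ ($d = -3 + 23043 = 23040$)
$v{\left(C \right)} = 1 + 5 C$ ($v{\left(C \right)} = C 5 + 1 = 5 C + 1 = 1 + 5 C$)
$c{\left(z \right)} = -19$ ($c{\left(z \right)} = 1 + 5 \left(-4\right) = 1 - 20 = -19$)
$\frac{42811 + c{\left(H{\left(4 \right)} \right)}}{\left(2774 + d\right) + 18552} = \frac{42811 - 19}{\left(2774 + 23040\right) + 18552} = \frac{42792}{25814 + 18552} = \frac{42792}{44366} = 42792 \cdot \frac{1}{44366} = \frac{21396}{22183}$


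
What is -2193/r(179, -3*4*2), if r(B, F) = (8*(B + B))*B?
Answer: -2193/512656 ≈ -0.0042777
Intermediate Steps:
r(B, F) = 16*B² (r(B, F) = (8*(2*B))*B = (16*B)*B = 16*B²)
-2193/r(179, -3*4*2) = -2193/(16*179²) = -2193/(16*32041) = -2193/512656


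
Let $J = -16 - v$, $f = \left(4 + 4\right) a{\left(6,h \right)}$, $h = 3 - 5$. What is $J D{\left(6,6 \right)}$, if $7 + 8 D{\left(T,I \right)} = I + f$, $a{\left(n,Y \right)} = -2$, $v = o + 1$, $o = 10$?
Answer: $\frac{459}{8} \approx 57.375$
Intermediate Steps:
$v = 11$ ($v = 10 + 1 = 11$)
$h = -2$ ($h = 3 - 5 = -2$)
$f = -16$ ($f = \left(4 + 4\right) \left(-2\right) = 8 \left(-2\right) = -16$)
$D{\left(T,I \right)} = - \frac{23}{8} + \frac{I}{8}$ ($D{\left(T,I \right)} = - \frac{7}{8} + \frac{I - 16}{8} = - \frac{7}{8} + \frac{-16 + I}{8} = - \frac{7}{8} + \left(-2 + \frac{I}{8}\right) = - \frac{23}{8} + \frac{I}{8}$)
$J = -27$ ($J = -16 - 11 = -27$)
$J D{\left(6,6 \right)} = - 27 \left(- \frac{23}{8} + \frac{1}{8} \cdot 6\right) = - 27 \left(- \frac{23}{8} + \frac{3}{4}\right) = \left(-27\right) \left(- \frac{17}{8}\right) = \frac{459}{8}$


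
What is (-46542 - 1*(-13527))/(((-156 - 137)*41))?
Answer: 33015/12013 ≈ 2.7483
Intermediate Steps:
(-46542 - 1*(-13527))/(((-156 - 137)*41)) = (-46542 + 13527)/((-293*41)) = -33015/(-12013) = -33015*(-1/12013) = 33015/12013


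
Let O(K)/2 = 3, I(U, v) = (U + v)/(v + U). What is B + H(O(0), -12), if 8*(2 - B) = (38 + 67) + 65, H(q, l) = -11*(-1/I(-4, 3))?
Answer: -33/4 ≈ -8.2500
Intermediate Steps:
I(U, v) = 1 (I(U, v) = (U + v)/(U + v) = 1)
O(K) = 6 (O(K) = 2*3 = 6)
H(q, l) = 11 (H(q, l) = -11/((-1*1)) = -11/(-1) = -11*(-1) = 11)
B = -77/4 (B = 2 - ((38 + 67) + 65)/8 = 2 - (105 + 65)/8 = 2 - ⅛*170 = 2 - 85/4 = -77/4 ≈ -19.250)
B + H(O(0), -12) = -77/4 + 11 = -33/4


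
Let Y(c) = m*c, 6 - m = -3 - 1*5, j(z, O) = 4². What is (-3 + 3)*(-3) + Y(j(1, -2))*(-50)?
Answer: -11200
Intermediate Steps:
j(z, O) = 16
m = 14 (m = 6 - (-3 - 1*5) = 6 - (-3 - 5) = 6 - 1*(-8) = 6 + 8 = 14)
Y(c) = 14*c
(-3 + 3)*(-3) + Y(j(1, -2))*(-50) = (-3 + 3)*(-3) + (14*16)*(-50) = 0*(-3) + 224*(-50) = 0 - 11200 = -11200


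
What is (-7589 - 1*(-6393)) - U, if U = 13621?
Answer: -14817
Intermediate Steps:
(-7589 - 1*(-6393)) - U = (-7589 - 1*(-6393)) - 1*13621 = (-7589 + 6393) - 13621 = -1196 - 13621 = -14817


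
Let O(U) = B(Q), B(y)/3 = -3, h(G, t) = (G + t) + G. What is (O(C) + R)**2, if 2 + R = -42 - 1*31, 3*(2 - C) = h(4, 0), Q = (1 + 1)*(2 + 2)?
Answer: 7056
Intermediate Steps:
h(G, t) = t + 2*G
Q = 8 (Q = 2*4 = 8)
C = -2/3 (C = 2 - (0 + 2*4)/3 = 2 - (0 + 8)/3 = 2 - 1/3*8 = 2 - 8/3 = -2/3 ≈ -0.66667)
B(y) = -9 (B(y) = 3*(-3) = -9)
O(U) = -9
R = -75 (R = -2 + (-42 - 1*31) = -2 + (-42 - 31) = -2 - 73 = -75)
(O(C) + R)**2 = (-9 - 75)**2 = (-84)**2 = 7056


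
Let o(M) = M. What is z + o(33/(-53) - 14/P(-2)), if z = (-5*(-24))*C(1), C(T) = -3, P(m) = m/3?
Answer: -18000/53 ≈ -339.62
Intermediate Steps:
P(m) = m/3 (P(m) = m*(1/3) = m/3)
z = -360 (z = -5*(-24)*(-3) = 120*(-3) = -360)
z + o(33/(-53) - 14/P(-2)) = -360 + (33/(-53) - 14/((1/3)*(-2))) = -360 + (33*(-1/53) - 14/(-2/3)) = -360 + (-33/53 - 14*(-3/2)) = -360 + (-33/53 + 21) = -360 + 1080/53 = -18000/53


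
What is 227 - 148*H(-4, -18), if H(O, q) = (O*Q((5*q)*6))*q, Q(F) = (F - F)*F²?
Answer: 227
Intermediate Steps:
Q(F) = 0 (Q(F) = 0*F² = 0)
H(O, q) = 0 (H(O, q) = (O*0)*q = 0*q = 0)
227 - 148*H(-4, -18) = 227 - 148*0 = 227 + 0 = 227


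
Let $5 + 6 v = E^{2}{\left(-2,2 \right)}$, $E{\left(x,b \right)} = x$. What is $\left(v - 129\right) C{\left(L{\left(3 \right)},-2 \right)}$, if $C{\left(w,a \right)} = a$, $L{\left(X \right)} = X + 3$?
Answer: $\frac{775}{3} \approx 258.33$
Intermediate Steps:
$L{\left(X \right)} = 3 + X$
$v = - \frac{1}{6}$ ($v = - \frac{5}{6} + \frac{\left(-2\right)^{2}}{6} = - \frac{5}{6} + \frac{1}{6} \cdot 4 = - \frac{5}{6} + \frac{2}{3} = - \frac{1}{6} \approx -0.16667$)
$\left(v - 129\right) C{\left(L{\left(3 \right)},-2 \right)} = \left(- \frac{1}{6} - 129\right) \left(-2\right) = \left(- \frac{775}{6}\right) \left(-2\right) = \frac{775}{3}$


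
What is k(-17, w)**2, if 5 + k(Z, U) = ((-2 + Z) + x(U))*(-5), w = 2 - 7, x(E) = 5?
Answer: 4225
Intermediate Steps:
w = -5
k(Z, U) = -20 - 5*Z (k(Z, U) = -5 + ((-2 + Z) + 5)*(-5) = -5 + (3 + Z)*(-5) = -5 + (-15 - 5*Z) = -20 - 5*Z)
k(-17, w)**2 = (-20 - 5*(-17))**2 = (-20 + 85)**2 = 65**2 = 4225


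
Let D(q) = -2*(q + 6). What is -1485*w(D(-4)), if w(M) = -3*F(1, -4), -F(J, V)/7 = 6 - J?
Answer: -155925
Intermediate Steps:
F(J, V) = -42 + 7*J (F(J, V) = -7*(6 - J) = -42 + 7*J)
D(q) = -12 - 2*q (D(q) = -2*(6 + q) = -12 - 2*q)
w(M) = 105 (w(M) = -3*(-42 + 7*1) = -3*(-42 + 7) = -3*(-35) = 105)
-1485*w(D(-4)) = -1485*105 = -155925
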